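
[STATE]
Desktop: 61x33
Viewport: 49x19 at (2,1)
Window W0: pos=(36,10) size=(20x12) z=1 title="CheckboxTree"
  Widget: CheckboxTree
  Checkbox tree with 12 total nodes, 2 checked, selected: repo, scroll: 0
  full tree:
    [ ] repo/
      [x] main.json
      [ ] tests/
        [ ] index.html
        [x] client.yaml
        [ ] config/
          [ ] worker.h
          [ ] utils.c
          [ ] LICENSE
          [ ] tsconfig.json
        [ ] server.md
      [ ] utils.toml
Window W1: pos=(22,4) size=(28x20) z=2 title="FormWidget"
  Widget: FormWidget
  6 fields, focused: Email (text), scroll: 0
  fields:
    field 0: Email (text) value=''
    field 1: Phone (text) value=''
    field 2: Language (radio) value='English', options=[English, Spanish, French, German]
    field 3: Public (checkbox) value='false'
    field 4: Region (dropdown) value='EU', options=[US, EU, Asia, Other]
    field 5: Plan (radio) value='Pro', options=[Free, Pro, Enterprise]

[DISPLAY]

                                                 
                                                 
                                                 
                    ┏━━━━━━━━━━━━━━━━━━━━━━━━━━┓ 
                    ┃ FormWidget               ┃ 
                    ┠──────────────────────────┨ 
                    ┃> Email:      [          ]┃ 
                    ┃  Phone:      [          ]┃ 
                    ┃  Language:   (●) English ┃ 
                    ┃  Public:     [ ]         ┃━
                    ┃  Region:     [EU       ▼]┃ 
                    ┃  Plan:       ( ) Free  (●┃─
                    ┃                          ┃ 
                    ┃                          ┃s
                    ┃                          ┃ 
                    ┃                          ┃x
                    ┃                          ┃n
                    ┃                          ┃i
                    ┃                          ┃r


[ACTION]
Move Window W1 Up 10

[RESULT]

                    ┃ FormWidget               ┃ 
                    ┠──────────────────────────┨ 
                    ┃> Email:      [          ]┃ 
                    ┃  Phone:      [          ]┃ 
                    ┃  Language:   (●) English ┃ 
                    ┃  Public:     [ ]         ┃ 
                    ┃  Region:     [EU       ▼]┃ 
                    ┃  Plan:       ( ) Free  (●┃ 
                    ┃                          ┃ 
                    ┃                          ┃━
                    ┃                          ┃ 
                    ┃                          ┃─
                    ┃                          ┃ 
                    ┃                          ┃s
                    ┃                          ┃ 
                    ┃                          ┃x
                    ┃                          ┃n
                    ┃                          ┃i
                    ┗━━━━━━━━━━━━━━━━━━━━━━━━━━┛r


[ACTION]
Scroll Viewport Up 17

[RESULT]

                    ┏━━━━━━━━━━━━━━━━━━━━━━━━━━┓ 
                    ┃ FormWidget               ┃ 
                    ┠──────────────────────────┨ 
                    ┃> Email:      [          ]┃ 
                    ┃  Phone:      [          ]┃ 
                    ┃  Language:   (●) English ┃ 
                    ┃  Public:     [ ]         ┃ 
                    ┃  Region:     [EU       ▼]┃ 
                    ┃  Plan:       ( ) Free  (●┃ 
                    ┃                          ┃ 
                    ┃                          ┃━
                    ┃                          ┃ 
                    ┃                          ┃─
                    ┃                          ┃ 
                    ┃                          ┃s
                    ┃                          ┃ 
                    ┃                          ┃x
                    ┃                          ┃n
                    ┃                          ┃i


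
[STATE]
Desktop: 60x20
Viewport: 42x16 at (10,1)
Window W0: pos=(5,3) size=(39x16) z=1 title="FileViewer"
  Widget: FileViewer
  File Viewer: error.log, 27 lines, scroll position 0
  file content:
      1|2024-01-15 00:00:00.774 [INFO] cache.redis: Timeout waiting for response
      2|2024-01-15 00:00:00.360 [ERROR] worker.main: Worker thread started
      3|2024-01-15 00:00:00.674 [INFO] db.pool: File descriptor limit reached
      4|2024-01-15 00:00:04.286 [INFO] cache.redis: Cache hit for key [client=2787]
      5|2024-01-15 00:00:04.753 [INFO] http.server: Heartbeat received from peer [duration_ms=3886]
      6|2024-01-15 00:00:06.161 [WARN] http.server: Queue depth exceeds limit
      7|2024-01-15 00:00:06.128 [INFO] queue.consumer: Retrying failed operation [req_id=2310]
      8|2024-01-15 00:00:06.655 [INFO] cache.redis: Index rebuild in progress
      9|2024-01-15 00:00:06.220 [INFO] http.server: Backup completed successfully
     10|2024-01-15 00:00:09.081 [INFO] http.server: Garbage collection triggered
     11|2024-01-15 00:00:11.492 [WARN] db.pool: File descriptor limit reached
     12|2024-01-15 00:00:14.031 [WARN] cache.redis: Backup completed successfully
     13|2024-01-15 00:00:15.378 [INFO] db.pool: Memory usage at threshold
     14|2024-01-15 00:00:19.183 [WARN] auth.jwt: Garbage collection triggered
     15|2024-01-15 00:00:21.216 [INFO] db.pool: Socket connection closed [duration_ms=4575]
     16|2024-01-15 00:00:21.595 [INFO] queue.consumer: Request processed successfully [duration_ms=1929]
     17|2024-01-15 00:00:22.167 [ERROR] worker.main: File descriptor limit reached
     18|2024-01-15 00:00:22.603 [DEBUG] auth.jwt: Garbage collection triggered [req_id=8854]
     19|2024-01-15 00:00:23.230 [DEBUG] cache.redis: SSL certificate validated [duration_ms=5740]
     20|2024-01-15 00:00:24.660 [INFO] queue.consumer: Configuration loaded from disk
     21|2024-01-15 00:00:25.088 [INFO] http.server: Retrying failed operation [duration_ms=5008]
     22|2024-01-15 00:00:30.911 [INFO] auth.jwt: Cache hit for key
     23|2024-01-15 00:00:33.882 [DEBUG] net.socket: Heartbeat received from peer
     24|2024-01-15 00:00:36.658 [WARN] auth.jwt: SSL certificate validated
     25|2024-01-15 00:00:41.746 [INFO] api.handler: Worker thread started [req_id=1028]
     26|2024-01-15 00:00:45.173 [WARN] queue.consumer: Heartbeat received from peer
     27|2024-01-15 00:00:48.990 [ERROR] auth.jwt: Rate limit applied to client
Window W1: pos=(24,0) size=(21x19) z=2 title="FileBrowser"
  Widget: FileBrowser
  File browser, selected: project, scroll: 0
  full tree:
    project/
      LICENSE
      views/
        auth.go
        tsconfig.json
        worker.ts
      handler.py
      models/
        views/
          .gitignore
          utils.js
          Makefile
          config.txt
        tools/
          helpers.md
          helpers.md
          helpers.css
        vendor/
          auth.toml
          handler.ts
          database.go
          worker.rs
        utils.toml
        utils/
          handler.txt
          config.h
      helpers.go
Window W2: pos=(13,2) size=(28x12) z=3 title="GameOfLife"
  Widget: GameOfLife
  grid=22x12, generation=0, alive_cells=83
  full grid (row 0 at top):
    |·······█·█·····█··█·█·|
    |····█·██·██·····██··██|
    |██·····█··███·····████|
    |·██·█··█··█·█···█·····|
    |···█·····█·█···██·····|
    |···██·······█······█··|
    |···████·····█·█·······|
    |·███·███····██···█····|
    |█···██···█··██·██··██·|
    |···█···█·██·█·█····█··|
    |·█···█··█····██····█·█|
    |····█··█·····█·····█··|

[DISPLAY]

              ┃ FileBrowser       ┃       
   ┏━━━━━━━━━━━━━━━━━━━━━━━━━━┓───┨       
━━━┃ GameOfLife               ┃   ┃       
eVi┠──────────────────────────┨   ┃       
───┃Gen: 0                    ┃   ┃       
-01┃██·····█··███·····████    ┃   ┃       
-01┃·██·█··█··█·█···█·····    ┃   ┃       
-01┃···█·····█·█···██·····    ┃   ┃       
-01┃···██·······█······█··    ┃   ┃       
-01┃···████·····█·█·······    ┃   ┃       
-01┃·███·███····██···█····    ┃   ┃       
-01┃█···██···█··██·██··██·    ┃   ┃       
-01┗━━━━━━━━━━━━━━━━━━━━━━━━━━┛   ┃       
-01-15 00:00:0┃                   ┃       
-01-15 00:00:0┃                   ┃       
-01-15 00:00:1┃                   ┃       


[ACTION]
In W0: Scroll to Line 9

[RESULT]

              ┃ FileBrowser       ┃       
   ┏━━━━━━━━━━━━━━━━━━━━━━━━━━┓───┨       
━━━┃ GameOfLife               ┃   ┃       
eVi┠──────────────────────────┨   ┃       
───┃Gen: 0                    ┃   ┃       
-01┃██·····█··███·····████    ┃   ┃       
-01┃·██·█··█··█·█···█·····    ┃   ┃       
-01┃···█·····█·█···██·····    ┃   ┃       
-01┃···██·······█······█··    ┃   ┃       
-01┃···████·····█·█·······    ┃   ┃       
-01┃·███·███····██···█····    ┃   ┃       
-01┃█···██···█··██·██··██·    ┃   ┃       
-01┗━━━━━━━━━━━━━━━━━━━━━━━━━━┛   ┃       
-01-15 00:00:2┃                   ┃       
-01-15 00:00:2┃                   ┃       
-01-15 00:00:2┃                   ┃       


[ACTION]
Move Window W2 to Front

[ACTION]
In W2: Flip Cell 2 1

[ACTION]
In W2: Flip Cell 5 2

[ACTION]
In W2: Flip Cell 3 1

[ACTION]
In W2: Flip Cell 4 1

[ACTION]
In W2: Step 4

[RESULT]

              ┃ FileBrowser       ┃       
   ┏━━━━━━━━━━━━━━━━━━━━━━━━━━┓───┨       
━━━┃ GameOfLife               ┃   ┃       
eVi┠──────────────────────────┨   ┃       
───┃Gen: 4                    ┃   ┃       
-01┃··█··██···············    ┃   ┃       
-01┃····█·············███·    ┃   ┃       
-01┃·██·········█···████··    ┃   ┃       
-01┃··██·····█······█·····    ┃   ┃       
-01┃█·██··············█···    ┃   ┃       
-01┃█··█·····████·····██··    ┃   ┃       
-01┃·██████·█·······█··█··    ┃   ┃       
-01┗━━━━━━━━━━━━━━━━━━━━━━━━━━┛   ┃       
-01-15 00:00:2┃                   ┃       
-01-15 00:00:2┃                   ┃       
-01-15 00:00:2┃                   ┃       


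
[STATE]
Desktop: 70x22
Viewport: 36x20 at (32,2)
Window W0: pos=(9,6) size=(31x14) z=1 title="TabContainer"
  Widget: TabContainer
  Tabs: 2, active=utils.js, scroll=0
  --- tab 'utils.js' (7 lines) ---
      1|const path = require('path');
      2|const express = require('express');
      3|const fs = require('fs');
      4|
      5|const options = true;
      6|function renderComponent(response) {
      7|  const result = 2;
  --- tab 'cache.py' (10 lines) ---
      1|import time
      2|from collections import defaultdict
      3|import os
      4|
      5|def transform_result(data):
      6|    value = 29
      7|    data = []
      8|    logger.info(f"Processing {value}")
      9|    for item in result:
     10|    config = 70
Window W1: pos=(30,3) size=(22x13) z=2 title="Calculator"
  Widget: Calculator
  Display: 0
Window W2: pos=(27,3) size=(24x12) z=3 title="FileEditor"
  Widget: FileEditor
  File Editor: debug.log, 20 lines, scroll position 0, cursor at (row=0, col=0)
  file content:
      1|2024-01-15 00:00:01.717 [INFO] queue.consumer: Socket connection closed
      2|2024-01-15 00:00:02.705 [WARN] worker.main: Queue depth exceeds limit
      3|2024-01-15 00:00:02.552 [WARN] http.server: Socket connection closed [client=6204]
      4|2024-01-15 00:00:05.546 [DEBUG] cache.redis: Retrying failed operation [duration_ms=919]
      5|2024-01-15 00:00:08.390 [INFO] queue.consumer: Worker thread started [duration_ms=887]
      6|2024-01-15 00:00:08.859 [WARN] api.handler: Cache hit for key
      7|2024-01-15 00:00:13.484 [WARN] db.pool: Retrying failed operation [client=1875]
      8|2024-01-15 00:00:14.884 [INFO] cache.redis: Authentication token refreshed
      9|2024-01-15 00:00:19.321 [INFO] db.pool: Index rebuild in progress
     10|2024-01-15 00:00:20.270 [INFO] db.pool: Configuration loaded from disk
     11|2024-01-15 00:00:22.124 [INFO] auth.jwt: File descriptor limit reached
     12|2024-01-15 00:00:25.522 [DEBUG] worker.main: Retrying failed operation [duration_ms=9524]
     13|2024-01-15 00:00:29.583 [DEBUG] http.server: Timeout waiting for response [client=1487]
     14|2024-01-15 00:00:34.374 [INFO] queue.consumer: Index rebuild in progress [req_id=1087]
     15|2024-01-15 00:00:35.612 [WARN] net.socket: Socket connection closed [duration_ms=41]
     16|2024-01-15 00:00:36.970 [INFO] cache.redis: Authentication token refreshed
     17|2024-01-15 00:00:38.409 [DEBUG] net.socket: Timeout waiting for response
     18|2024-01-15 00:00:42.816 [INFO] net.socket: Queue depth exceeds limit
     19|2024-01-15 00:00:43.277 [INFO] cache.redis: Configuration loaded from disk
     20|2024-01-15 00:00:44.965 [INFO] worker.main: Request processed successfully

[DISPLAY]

                                    
━━━━━━━━━━━━━━━━━━┓┓                
eEditor           ┃┃                
──────────────────┨┨                
-01-15 00:00:01.7▲┃┃                
-01-15 00:00:02.7█┃┃                
-01-15 00:00:02.5░┃┃                
-01-15 00:00:05.5░┃┃                
-01-15 00:00:08.3░┃┃                
-01-15 00:00:08.8░┃┃                
-01-15 00:00:13.4░┃┃                
-01-15 00:00:14.8▼┃┃                
━━━━━━━━━━━━━━━━━━┛┃                
━━━━━━━━━━━━━━━━━━━┛                
nt(resp┃                            
       ┃                            
       ┃                            
━━━━━━━┛                            
                                    
                                    


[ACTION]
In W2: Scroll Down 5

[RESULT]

                                    
━━━━━━━━━━━━━━━━━━┓┓                
eEditor           ┃┃                
──────────────────┨┨                
-01-15 00:00:08.8▲┃┃                
-01-15 00:00:13.4░┃┃                
-01-15 00:00:14.8░┃┃                
-01-15 00:00:19.3█┃┃                
-01-15 00:00:20.2░┃┃                
-01-15 00:00:22.1░┃┃                
-01-15 00:00:25.5░┃┃                
-01-15 00:00:29.5▼┃┃                
━━━━━━━━━━━━━━━━━━┛┃                
━━━━━━━━━━━━━━━━━━━┛                
nt(resp┃                            
       ┃                            
       ┃                            
━━━━━━━┛                            
                                    
                                    


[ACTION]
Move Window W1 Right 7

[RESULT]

                                    
━━━━━━━━━━━━━━━━━━┓━━━━━━━┓         
eEditor           ┃       ┃         
──────────────────┨───────┨         
-01-15 00:00:08.8▲┃      0┃         
-01-15 00:00:13.4░┃───┐   ┃         
-01-15 00:00:14.8░┃ ÷ │   ┃         
-01-15 00:00:19.3█┃───┤   ┃         
-01-15 00:00:20.2░┃ × │   ┃         
-01-15 00:00:22.1░┃───┤   ┃         
-01-15 00:00:25.5░┃ - │   ┃         
-01-15 00:00:29.5▼┃───┤   ┃         
━━━━━━━━━━━━━━━━━━┛ + │   ┃         
     ┗━━━━━━━━━━━━━━━━━━━━┛         
nt(resp┃                            
       ┃                            
       ┃                            
━━━━━━━┛                            
                                    
                                    


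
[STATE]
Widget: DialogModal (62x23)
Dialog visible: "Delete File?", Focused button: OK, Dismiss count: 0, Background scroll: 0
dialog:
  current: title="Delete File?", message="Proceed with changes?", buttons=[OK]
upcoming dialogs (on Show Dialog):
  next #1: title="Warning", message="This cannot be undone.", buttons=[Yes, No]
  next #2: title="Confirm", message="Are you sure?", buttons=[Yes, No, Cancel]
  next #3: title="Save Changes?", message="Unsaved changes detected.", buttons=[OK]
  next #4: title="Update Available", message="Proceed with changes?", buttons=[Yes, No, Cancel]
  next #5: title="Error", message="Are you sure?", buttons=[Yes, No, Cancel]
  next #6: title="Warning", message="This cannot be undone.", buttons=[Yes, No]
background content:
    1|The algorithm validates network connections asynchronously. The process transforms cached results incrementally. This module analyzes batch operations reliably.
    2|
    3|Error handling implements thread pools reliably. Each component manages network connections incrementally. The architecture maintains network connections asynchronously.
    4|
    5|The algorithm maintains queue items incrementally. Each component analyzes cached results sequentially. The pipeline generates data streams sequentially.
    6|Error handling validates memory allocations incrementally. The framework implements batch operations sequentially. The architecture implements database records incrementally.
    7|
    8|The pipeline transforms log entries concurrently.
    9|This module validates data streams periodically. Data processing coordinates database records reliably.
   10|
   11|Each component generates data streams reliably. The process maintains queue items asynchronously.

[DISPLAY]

The algorithm validates network connections asynchronously. Th
                                                              
Error handling implements thread pools reliably. Each componen
                                                              
The algorithm maintains queue items incrementally. Each compon
Error handling validates memory allocations incrementally. The
                                                              
The pipeline transforms log entries concurrently.             
This module validates data streams periodically. Data processi
                  ┌───────────────────────┐                   
Each component gen│      Delete File?     │bly. The process ma
                  │ Proceed with changes? │                   
                  │          [OK]         │                   
                  └───────────────────────┘                   
                                                              
                                                              
                                                              
                                                              
                                                              
                                                              
                                                              
                                                              
                                                              


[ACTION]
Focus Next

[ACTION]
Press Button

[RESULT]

The algorithm validates network connections asynchronously. Th
                                                              
Error handling implements thread pools reliably. Each componen
                                                              
The algorithm maintains queue items incrementally. Each compon
Error handling validates memory allocations incrementally. The
                                                              
The pipeline transforms log entries concurrently.             
This module validates data streams periodically. Data processi
                                                              
Each component generates data streams reliably. The process ma
                                                              
                                                              
                                                              
                                                              
                                                              
                                                              
                                                              
                                                              
                                                              
                                                              
                                                              
                                                              


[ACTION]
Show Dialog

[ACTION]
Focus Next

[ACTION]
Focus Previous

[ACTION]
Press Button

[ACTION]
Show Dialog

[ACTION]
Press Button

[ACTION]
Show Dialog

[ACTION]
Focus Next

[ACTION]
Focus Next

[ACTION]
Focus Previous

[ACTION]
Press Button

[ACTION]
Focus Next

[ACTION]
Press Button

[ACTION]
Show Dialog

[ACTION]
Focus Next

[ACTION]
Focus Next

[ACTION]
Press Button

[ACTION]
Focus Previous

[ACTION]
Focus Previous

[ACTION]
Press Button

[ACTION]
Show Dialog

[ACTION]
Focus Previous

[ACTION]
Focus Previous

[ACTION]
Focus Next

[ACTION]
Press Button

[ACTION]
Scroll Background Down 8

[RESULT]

This module validates data streams periodically. Data processi
                                                              
Each component generates data streams reliably. The process ma
                                                              
                                                              
                                                              
                                                              
                                                              
                                                              
                                                              
                                                              
                                                              
                                                              
                                                              
                                                              
                                                              
                                                              
                                                              
                                                              
                                                              
                                                              
                                                              
                                                              


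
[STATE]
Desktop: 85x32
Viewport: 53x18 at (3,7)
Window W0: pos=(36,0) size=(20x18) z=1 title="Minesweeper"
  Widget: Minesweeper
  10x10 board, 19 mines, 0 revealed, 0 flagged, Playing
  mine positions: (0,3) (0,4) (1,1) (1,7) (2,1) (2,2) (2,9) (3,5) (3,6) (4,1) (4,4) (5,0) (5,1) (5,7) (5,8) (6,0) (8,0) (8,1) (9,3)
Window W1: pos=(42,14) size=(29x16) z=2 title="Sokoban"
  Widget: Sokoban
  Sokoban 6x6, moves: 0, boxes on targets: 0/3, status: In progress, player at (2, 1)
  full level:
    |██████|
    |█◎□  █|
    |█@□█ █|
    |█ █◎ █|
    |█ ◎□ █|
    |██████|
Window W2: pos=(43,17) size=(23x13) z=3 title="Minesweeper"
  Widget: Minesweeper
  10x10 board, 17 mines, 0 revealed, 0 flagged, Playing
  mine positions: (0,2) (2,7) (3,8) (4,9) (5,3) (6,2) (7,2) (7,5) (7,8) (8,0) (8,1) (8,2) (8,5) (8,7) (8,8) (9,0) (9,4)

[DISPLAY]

                                 ┃■■■■■■■■■■        ┃
                                 ┃■■■■■■■■■■        ┃
                                 ┃■■■■■■■■■■        ┃
                                 ┃■■■■■■■■■■        ┃
                                 ┃■■■■■■■■■■        ┃
                                 ┃■■■■■■■■■■        ┃
                                 ┃                  ┃
                                 ┃     ┏━━━━━━━━━━━━━
                                 ┃     ┃ Sokoban     
                                 ┃     ┠─────────────
                                 ┗━━━━━┃┏━━━━━━━━━━━━
                                       ┃┃ Minesweeper
                                       ┃┠────────────
                                       ┃┃■■■■■■■■■■  
                                       ┃┃■■■■■■■■■■  
                                       ┃┃■■■■■■■■■■  
                                       ┃┃■■■■■■■■■■  
                                       ┃┃■■■■■■■■■■  


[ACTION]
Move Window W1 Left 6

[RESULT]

                                 ┃■■■■■■■■■■        ┃
                                 ┃■■■■■■■■■■        ┃
                                 ┃■■■■■■■■■■        ┃
                                 ┃■■■■■■■■■■        ┃
                                 ┃■■■■■■■■■■        ┃
                                 ┃■■■■■■■■■■        ┃
                                 ┃                  ┃
                                 ┏━━━━━━━━━━━━━━━━━━━
                                 ┃ Sokoban           
                                 ┠───────────────────
                                 ┃██████┏━━━━━━━━━━━━
                                 ┃█◎□  █┃ Minesweeper
                                 ┃█@□█ █┠────────────
                                 ┃█ █◎ █┃■■■■■■■■■■  
                                 ┃█ ◎□ █┃■■■■■■■■■■  
                                 ┃██████┃■■■■■■■■■■  
                                 ┃Moves:┃■■■■■■■■■■  
                                 ┃      ┃■■■■■■■■■■  


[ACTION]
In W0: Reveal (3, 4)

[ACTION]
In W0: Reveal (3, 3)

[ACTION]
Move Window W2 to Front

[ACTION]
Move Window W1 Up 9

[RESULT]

                                 ┠───────────────────
                                 ┃██████             
                                 ┃█◎□  █             
                                 ┃█@□█ █             
                                 ┃█ █◎ █             
                                 ┃█ ◎□ █             
                                 ┃██████             
                                 ┃Moves: 0  0/3      
                                 ┃                   
                                 ┃                   
                                 ┃      ┏━━━━━━━━━━━━
                                 ┃      ┃ Minesweeper
                                 ┃      ┠────────────
                                 ┗━━━━━━┃■■■■■■■■■■  
                                        ┃■■■■■■■■■■  
                                        ┃■■■■■■■■■■  
                                        ┃■■■■■■■■■■  
                                        ┃■■■■■■■■■■  


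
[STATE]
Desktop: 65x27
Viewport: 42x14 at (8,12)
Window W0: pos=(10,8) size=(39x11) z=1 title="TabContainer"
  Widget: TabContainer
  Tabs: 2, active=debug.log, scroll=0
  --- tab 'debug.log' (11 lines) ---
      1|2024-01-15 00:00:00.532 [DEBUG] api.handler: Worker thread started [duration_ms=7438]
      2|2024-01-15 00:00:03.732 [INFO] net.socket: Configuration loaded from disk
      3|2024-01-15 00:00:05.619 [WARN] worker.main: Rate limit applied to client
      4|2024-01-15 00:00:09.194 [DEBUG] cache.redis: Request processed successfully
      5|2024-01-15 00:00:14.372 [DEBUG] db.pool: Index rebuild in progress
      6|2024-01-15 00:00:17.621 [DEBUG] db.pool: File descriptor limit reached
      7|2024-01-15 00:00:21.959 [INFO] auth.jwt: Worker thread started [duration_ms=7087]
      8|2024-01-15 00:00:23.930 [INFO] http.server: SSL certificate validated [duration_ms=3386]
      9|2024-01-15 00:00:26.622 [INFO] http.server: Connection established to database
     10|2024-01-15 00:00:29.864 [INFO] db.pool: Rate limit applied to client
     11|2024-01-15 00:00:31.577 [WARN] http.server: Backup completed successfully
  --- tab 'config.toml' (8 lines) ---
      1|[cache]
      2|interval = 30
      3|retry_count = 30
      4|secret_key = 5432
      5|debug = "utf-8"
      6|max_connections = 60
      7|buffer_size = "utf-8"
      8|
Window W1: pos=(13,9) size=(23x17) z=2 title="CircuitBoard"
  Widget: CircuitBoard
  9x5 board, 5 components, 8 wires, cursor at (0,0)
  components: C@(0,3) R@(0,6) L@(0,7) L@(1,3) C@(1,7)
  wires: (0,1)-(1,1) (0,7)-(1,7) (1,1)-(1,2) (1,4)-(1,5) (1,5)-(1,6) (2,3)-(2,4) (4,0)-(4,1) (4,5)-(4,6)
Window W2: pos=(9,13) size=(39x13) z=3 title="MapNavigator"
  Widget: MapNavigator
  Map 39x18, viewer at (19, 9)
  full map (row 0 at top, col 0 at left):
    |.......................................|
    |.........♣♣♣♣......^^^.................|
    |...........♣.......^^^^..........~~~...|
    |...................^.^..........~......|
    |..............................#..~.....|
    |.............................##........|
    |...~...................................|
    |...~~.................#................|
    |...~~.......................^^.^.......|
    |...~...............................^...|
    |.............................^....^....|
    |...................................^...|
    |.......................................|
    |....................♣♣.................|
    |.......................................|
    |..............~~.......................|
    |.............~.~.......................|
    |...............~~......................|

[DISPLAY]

  ┃──┃   0 1 2 3 4 5 6 7 8 ┃────────────┃ 
 ┏━━━━━━━━━━━━━━━━━━━━━━━━━━━━━━━━━━━━━┓┃ 
 ┃ MapNavigator                        ┃┃ 
 ┠─────────────────────────────────────┨┃ 
 ┃............................##.......┃┃ 
 ┃..~..................................┃┃ 
 ┃..~~.................#...............┃┛ 
 ┃..~~.......................^^.^......┃  
 ┃..~...............@...............^..┃  
 ┃............................^....^...┃  
 ┃..................................^..┃  
 ┃.....................................┃  
 ┃...................♣♣................┃  
 ┗━━━━━━━━━━━━━━━━━━━━━━━━━━━━━━━━━━━━━┛  


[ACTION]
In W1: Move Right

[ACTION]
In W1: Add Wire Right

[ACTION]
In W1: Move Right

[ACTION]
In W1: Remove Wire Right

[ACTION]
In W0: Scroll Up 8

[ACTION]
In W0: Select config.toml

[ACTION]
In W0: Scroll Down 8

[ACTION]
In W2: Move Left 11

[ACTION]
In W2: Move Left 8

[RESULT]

  ┃──┃   0 1 2 3 4 5 6 7 8 ┃────────────┃ 
 ┏━━━━━━━━━━━━━━━━━━━━━━━━━━━━━━━━━━━━━┓┃ 
 ┃ MapNavigator                        ┃┃ 
 ┠─────────────────────────────────────┨┃ 
 ┃                  ...................┃┃ 
 ┃                  ...~...............┃┃ 
 ┃                  ...~~..............┃┛ 
 ┃                  ...~~..............┃  
 ┃                  @..~...............┃  
 ┃                  ...................┃  
 ┃                  ...................┃  
 ┃                  ...................┃  
 ┃                  ...................┃  
 ┗━━━━━━━━━━━━━━━━━━━━━━━━━━━━━━━━━━━━━┛  


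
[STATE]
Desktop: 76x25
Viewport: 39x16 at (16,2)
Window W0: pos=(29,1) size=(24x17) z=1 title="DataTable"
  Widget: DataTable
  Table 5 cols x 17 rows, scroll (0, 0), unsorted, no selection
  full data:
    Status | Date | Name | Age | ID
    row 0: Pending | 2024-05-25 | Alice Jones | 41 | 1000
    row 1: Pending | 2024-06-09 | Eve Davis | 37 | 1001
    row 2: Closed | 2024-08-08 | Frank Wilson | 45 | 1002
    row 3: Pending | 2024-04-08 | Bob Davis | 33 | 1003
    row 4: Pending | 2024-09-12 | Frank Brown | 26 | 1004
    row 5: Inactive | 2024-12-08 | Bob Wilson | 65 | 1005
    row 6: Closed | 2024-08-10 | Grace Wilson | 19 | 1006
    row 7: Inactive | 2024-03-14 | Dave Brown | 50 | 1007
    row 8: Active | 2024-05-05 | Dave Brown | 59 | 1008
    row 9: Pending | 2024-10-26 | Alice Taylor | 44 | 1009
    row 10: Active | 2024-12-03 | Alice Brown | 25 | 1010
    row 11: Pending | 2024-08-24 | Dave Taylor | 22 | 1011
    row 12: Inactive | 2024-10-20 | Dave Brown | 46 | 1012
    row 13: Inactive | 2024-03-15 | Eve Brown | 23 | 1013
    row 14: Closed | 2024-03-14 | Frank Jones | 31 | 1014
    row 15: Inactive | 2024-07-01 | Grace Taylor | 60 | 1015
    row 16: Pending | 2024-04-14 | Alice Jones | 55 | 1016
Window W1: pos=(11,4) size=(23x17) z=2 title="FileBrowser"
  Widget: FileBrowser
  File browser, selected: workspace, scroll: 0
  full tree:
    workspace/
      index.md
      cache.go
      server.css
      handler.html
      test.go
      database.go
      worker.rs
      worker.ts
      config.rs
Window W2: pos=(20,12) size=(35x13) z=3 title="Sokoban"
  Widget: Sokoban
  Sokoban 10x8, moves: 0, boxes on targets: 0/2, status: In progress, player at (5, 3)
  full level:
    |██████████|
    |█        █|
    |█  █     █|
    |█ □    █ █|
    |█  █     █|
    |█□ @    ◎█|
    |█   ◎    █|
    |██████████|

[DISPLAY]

             ┃ DataTable            ┃  
             ┠──────────────────────┨  
━━━━━━━━━━━━━━━━━┓us  │Date      │Na┃  
eBrowser         ┃────┼──────────┼──┃  
─────────────────┨ing │2024-05-25│Al┃  
] workspace/     ┃ing │2024-06-09│Ev┃  
index.md         ┃ed  │2024-08-08│Fr┃  
cache.go         ┃ing │2024-04-08│Bo┃  
server.css       ┃ing │2024-09-12│Fr┃  
handler.html     ┃tive│2024-12-08│Bo┃  
test┏━━━━━━━━━━━━━━━━━━━━━━━━━━━━━━━━━┓
data┃ Sokoban                         ┃
work┠─────────────────────────────────┨
work┃██████████                       ┃
conf┃█        █                       ┃
    ┃█  █     █                       ┃


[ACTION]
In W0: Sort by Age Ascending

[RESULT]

             ┃ DataTable            ┃  
             ┠──────────────────────┨  
━━━━━━━━━━━━━━━━━┓us  │Date      │Na┃  
eBrowser         ┃────┼──────────┼──┃  
─────────────────┨ed  │2024-08-10│Gr┃  
] workspace/     ┃ing │2024-08-24│Da┃  
index.md         ┃tive│2024-03-15│Ev┃  
cache.go         ┃ve  │2024-12-03│Al┃  
server.css       ┃ing │2024-09-12│Fr┃  
handler.html     ┃ed  │2024-03-14│Fr┃  
test┏━━━━━━━━━━━━━━━━━━━━━━━━━━━━━━━━━┓
data┃ Sokoban                         ┃
work┠─────────────────────────────────┨
work┃██████████                       ┃
conf┃█        █                       ┃
    ┃█  █     █                       ┃


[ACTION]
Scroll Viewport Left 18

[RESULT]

                             ┃ DataTabl
                             ┠─────────
           ┏━━━━━━━━━━━━━━━━━━━━━┓us  │
           ┃ FileBrowser         ┃────┼
           ┠─────────────────────┨ed  │
           ┃> [-] workspace/     ┃ing │
           ┃    index.md         ┃tive│
           ┃    cache.go         ┃ve  │
           ┃    server.css       ┃ing │
           ┃    handler.html     ┃ed  │
           ┃    test┏━━━━━━━━━━━━━━━━━━
           ┃    data┃ Sokoban          
           ┃    work┠──────────────────
           ┃    work┃██████████        
           ┃    conf┃█        █        
           ┃        ┃█  █     █        


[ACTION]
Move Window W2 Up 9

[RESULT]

                             ┃ DataTabl
                    ┏━━━━━━━━━━━━━━━━━━
           ┏━━━━━━━━┃ Sokoban          
           ┃ FileBro┠──────────────────
           ┠────────┃██████████        
           ┃> [-] wo┃█        █        
           ┃    inde┃█  █     █        
           ┃    cach┃█ □    █ █        
           ┃    serv┃█  █     █        
           ┃    hand┃█□ @    ◎█        
           ┃    test┃█   ◎    █        
           ┃    data┃██████████        
           ┃    work┃Moves: 0  0/2     
           ┃    work┗━━━━━━━━━━━━━━━━━━
           ┃    config.rs        ┃ed  │
           ┃                     ┃━━━━━


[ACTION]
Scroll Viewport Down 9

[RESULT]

           ┃    cach┃█ □    █ █        
           ┃    serv┃█  █     █        
           ┃    hand┃█□ @    ◎█        
           ┃    test┃█   ◎    █        
           ┃    data┃██████████        
           ┃    work┃Moves: 0  0/2     
           ┃    work┗━━━━━━━━━━━━━━━━━━
           ┃    config.rs        ┃ed  │
           ┃                     ┃━━━━━
           ┃                     ┃     
           ┃                     ┃     
           ┗━━━━━━━━━━━━━━━━━━━━━┛     
                                       
                                       
                                       
                                       
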